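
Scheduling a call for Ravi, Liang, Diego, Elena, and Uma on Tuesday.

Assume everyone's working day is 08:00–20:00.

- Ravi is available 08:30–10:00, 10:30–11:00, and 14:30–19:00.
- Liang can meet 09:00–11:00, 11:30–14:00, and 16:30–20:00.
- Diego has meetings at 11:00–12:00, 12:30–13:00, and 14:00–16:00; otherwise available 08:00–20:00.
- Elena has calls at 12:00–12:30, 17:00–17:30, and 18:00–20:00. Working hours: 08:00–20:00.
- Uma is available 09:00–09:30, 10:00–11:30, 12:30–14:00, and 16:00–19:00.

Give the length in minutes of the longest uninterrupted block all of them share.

Diego free within 08:00–20:00: 08:00–11:00, 12:00–12:30, 13:00–14:00, 16:00–20:00.
Elena free within 08:00–20:00: 08:00–12:00, 12:30–17:00, 17:30–18:00.
Ravi ∩ Liang: 09:00–10:00, 10:30–11:00, 16:30–19:00.
Ravi ∩ Liang ∩ Diego: 09:00–10:00, 10:30–11:00, 16:30–19:00.
Ravi ∩ Liang ∩ Diego ∩ Elena: 09:00–10:00, 10:30–11:00, 16:30–17:00, 17:30–18:00.
Ravi ∩ Liang ∩ Diego ∩ Elena ∩ Uma: 09:00–09:30, 10:30–11:00, 16:30–17:00, 17:30–18:00.
Common window lengths: 30, 30, 30, 30 min; longest is 30.

30 minutes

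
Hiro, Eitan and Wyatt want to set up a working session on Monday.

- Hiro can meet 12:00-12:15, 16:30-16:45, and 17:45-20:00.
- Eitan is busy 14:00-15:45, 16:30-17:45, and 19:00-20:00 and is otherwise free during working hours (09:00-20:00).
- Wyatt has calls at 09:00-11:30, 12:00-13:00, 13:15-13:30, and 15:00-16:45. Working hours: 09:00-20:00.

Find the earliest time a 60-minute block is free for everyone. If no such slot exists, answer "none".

17:45

Eitan free within 09:00–20:00: 09:00–14:00, 15:45–16:30, 17:45–19:00.
Wyatt free within 09:00–20:00: 11:30–12:00, 13:00–13:15, 13:30–15:00, 16:45–20:00.
Hiro ∩ Eitan: 12:00–12:15, 17:45–19:00.
Hiro ∩ Eitan ∩ Wyatt: 17:45–19:00.
Windows ≥ 60 min: 17:45–19:00.
Earliest such window starts at 17:45.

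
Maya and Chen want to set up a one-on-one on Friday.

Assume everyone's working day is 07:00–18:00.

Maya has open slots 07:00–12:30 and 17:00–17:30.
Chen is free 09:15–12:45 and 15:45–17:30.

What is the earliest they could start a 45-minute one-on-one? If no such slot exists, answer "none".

Maya ∩ Chen: 09:15–12:30, 17:00–17:30.
Windows ≥ 45 min: 09:15–12:30.
Earliest such window starts at 09:15.

09:15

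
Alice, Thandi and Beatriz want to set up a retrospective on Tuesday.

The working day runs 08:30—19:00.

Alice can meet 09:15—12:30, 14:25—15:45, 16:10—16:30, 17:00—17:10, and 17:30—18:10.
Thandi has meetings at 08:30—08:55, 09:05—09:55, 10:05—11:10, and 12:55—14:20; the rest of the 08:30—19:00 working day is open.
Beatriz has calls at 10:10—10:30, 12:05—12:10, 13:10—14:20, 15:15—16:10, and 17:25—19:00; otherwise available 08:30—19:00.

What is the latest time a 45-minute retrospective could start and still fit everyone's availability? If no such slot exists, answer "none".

14:30

Thandi free within 08:30–19:00: 08:55–09:05, 09:55–10:05, 11:10–12:55, 14:20–19:00.
Beatriz free within 08:30–19:00: 08:30–10:10, 10:30–12:05, 12:10–13:10, 14:20–15:15, 16:10–17:25.
Alice ∩ Thandi: 09:55–10:05, 11:10–12:30, 14:25–15:45, 16:10–16:30, 17:00–17:10, 17:30–18:10.
Alice ∩ Thandi ∩ Beatriz: 09:55–10:05, 11:10–12:05, 12:10–12:30, 14:25–15:15, 16:10–16:30, 17:00–17:10.
Windows ≥ 45 min: 11:10–12:05, 14:25–15:15.
Latest start in the last window 14:25–15:15 is 15:15 − 45 min = 14:30.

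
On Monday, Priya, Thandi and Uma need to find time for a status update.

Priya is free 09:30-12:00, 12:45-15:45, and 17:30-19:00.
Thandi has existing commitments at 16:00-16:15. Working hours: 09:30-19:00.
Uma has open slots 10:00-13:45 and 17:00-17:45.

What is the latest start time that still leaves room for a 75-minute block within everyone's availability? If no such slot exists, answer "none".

10:45

Thandi free within 09:30–19:00: 09:30–16:00, 16:15–19:00.
Priya ∩ Thandi: 09:30–12:00, 12:45–15:45, 17:30–19:00.
Priya ∩ Thandi ∩ Uma: 10:00–12:00, 12:45–13:45, 17:30–17:45.
Windows ≥ 75 min: 10:00–12:00.
Latest start in the last window 10:00–12:00 is 12:00 − 75 min = 10:45.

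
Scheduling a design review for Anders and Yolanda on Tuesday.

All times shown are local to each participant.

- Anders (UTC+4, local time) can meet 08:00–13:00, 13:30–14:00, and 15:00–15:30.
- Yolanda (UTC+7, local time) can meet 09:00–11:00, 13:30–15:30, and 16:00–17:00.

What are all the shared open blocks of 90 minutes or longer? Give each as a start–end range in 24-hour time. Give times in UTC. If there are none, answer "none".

06:30–08:30

Anders → UTC: 04:00–09:00, 09:30–10:00, 11:00–11:30.
Yolanda → UTC: 02:00–04:00, 06:30–08:30, 09:00–10:00.
Anders ∩ Yolanda: 06:30–08:30, 09:30–10:00.
Windows ≥ 90 min: 06:30–08:30.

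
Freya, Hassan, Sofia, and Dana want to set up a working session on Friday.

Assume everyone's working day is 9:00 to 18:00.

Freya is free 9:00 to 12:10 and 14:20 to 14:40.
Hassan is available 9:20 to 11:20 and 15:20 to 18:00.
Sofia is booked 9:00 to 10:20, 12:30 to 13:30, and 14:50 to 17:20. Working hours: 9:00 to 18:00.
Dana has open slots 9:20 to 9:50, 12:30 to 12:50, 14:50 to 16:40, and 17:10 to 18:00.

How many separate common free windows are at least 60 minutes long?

0

Sofia free within 09:00–18:00: 10:20–12:30, 13:30–14:50, 17:20–18:00.
Freya ∩ Hassan: 09:20–11:20.
Freya ∩ Hassan ∩ Sofia: 10:20–11:20.
Freya ∩ Hassan ∩ Sofia ∩ Dana: (none).
Windows ≥ 60 min: (none).
That's 0 windows.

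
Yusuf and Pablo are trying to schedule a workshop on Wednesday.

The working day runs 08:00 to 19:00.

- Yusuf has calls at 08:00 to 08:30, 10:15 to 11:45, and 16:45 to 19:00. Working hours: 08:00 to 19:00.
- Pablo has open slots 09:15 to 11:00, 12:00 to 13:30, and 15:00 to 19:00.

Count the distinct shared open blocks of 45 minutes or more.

Yusuf free within 08:00–19:00: 08:30–10:15, 11:45–16:45.
Yusuf ∩ Pablo: 09:15–10:15, 12:00–13:30, 15:00–16:45.
Windows ≥ 45 min: 09:15–10:15, 12:00–13:30, 15:00–16:45.
That's 3 windows.

3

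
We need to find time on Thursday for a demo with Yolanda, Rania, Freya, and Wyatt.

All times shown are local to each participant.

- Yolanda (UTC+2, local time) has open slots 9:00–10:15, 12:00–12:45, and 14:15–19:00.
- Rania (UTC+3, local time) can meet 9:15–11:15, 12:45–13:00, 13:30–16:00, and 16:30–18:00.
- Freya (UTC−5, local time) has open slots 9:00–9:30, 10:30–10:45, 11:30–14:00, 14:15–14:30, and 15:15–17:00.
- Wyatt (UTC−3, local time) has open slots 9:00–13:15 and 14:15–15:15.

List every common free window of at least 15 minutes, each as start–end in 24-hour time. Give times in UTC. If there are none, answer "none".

14:00–14:30

Yolanda → UTC: 07:00–08:15, 10:00–10:45, 12:15–17:00.
Rania → UTC: 06:15–08:15, 09:45–10:00, 10:30–13:00, 13:30–15:00.
Freya → UTC: 14:00–14:30, 15:30–15:45, 16:30–19:00, 19:15–19:30, 20:15–22:00.
Wyatt → UTC: 12:00–16:15, 17:15–18:15.
Yolanda ∩ Rania: 07:00–08:15, 10:30–10:45, 12:15–13:00, 13:30–15:00.
Yolanda ∩ Rania ∩ Freya: 14:00–14:30.
Yolanda ∩ Rania ∩ Freya ∩ Wyatt: 14:00–14:30.
Windows ≥ 15 min: 14:00–14:30.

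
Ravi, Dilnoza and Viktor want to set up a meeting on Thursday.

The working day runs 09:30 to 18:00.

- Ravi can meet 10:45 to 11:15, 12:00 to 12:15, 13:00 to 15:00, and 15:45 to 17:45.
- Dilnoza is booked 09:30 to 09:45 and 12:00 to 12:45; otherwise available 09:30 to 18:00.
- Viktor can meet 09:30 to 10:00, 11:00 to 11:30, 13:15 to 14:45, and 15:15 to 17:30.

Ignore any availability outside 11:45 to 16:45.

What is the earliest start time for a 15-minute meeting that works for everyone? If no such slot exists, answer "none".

13:15

Dilnoza free within 09:30–18:00: 09:45–12:00, 12:45–18:00.
Ravi ∩ Dilnoza: 10:45–11:15, 13:00–15:00, 15:45–17:45.
Ravi ∩ Dilnoza ∩ Viktor: 11:00–11:15, 13:15–14:45, 15:45–17:30.
Restricted to 11:45–16:45: 13:15–14:45, 15:45–16:45.
Windows ≥ 15 min: 13:15–14:45, 15:45–16:45.
Earliest such window starts at 13:15.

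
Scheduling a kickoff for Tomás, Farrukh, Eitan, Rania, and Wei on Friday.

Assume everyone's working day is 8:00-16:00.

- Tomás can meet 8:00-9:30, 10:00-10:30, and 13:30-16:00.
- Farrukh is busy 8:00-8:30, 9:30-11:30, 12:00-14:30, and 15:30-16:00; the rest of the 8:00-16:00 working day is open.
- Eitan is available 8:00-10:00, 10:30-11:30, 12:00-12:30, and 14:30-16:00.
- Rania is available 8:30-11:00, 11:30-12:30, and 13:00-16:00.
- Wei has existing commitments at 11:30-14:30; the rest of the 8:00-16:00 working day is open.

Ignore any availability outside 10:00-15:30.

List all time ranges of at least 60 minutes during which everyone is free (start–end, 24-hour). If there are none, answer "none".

14:30–15:30

Farrukh free within 08:00–16:00: 08:30–09:30, 11:30–12:00, 14:30–15:30.
Wei free within 08:00–16:00: 08:00–11:30, 14:30–16:00.
Tomás ∩ Farrukh: 08:30–09:30, 14:30–15:30.
Tomás ∩ Farrukh ∩ Eitan: 08:30–09:30, 14:30–15:30.
Tomás ∩ Farrukh ∩ Eitan ∩ Rania: 08:30–09:30, 14:30–15:30.
Tomás ∩ Farrukh ∩ Eitan ∩ Rania ∩ Wei: 08:30–09:30, 14:30–15:30.
Restricted to 10:00–15:30: 14:30–15:30.
Windows ≥ 60 min: 14:30–15:30.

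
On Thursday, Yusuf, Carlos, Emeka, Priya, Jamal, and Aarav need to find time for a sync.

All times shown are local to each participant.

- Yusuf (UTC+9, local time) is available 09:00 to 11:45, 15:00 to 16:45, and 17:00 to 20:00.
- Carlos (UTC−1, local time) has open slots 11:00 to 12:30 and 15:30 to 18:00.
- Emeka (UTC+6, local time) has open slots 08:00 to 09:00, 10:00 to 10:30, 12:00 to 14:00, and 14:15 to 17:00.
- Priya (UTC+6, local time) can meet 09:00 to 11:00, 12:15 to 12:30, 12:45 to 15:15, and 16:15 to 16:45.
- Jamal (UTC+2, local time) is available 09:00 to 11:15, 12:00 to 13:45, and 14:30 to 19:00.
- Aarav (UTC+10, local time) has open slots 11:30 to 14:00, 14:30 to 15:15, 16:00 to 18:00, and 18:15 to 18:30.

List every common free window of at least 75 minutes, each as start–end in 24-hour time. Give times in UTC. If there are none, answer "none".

none

Yusuf → UTC: 00:00–02:45, 06:00–07:45, 08:00–11:00.
Carlos → UTC: 12:00–13:30, 16:30–19:00.
Emeka → UTC: 02:00–03:00, 04:00–04:30, 06:00–08:00, 08:15–11:00.
Priya → UTC: 03:00–05:00, 06:15–06:30, 06:45–09:15, 10:15–10:45.
Jamal → UTC: 07:00–09:15, 10:00–11:45, 12:30–17:00.
Aarav → UTC: 01:30–04:00, 04:30–05:15, 06:00–08:00, 08:15–08:30.
Yusuf ∩ Carlos: (none).
Yusuf ∩ Carlos ∩ Emeka: (none).
Yusuf ∩ Carlos ∩ Emeka ∩ Priya: (none).
Yusuf ∩ Carlos ∩ Emeka ∩ Priya ∩ Jamal: (none).
Yusuf ∩ Carlos ∩ Emeka ∩ Priya ∩ Jamal ∩ Aarav: (none).
Windows ≥ 75 min: (none).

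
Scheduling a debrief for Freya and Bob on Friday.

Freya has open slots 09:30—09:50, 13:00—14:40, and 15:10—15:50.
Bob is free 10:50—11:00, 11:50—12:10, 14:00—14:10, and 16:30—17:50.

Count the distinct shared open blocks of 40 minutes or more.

0

Freya ∩ Bob: 14:00–14:10.
Windows ≥ 40 min: (none).
That's 0 windows.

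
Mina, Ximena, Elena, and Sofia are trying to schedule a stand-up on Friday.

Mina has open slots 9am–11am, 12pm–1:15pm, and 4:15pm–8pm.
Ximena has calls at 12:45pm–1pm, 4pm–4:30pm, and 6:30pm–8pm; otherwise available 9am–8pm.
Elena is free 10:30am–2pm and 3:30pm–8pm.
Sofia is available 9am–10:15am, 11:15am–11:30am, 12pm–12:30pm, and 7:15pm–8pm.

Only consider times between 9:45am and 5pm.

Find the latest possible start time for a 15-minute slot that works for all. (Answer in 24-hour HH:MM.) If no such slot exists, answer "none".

12:15

Ximena free within 09:00–20:00: 09:00–12:45, 13:00–16:00, 16:30–18:30.
Mina ∩ Ximena: 09:00–11:00, 12:00–12:45, 13:00–13:15, 16:30–18:30.
Mina ∩ Ximena ∩ Elena: 10:30–11:00, 12:00–12:45, 13:00–13:15, 16:30–18:30.
Mina ∩ Ximena ∩ Elena ∩ Sofia: 12:00–12:30.
Restricted to 09:45–17:00: 12:00–12:30.
Windows ≥ 15 min: 12:00–12:30.
Latest start in the last window 12:00–12:30 is 12:30 − 15 min = 12:15.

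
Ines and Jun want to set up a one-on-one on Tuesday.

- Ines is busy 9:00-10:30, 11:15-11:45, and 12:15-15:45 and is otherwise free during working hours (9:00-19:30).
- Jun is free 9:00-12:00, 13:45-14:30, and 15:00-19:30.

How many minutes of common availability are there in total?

Ines free within 09:00–19:30: 10:30–11:15, 11:45–12:15, 15:45–19:30.
Ines ∩ Jun: 10:30–11:15, 11:45–12:00, 15:45–19:30.
Total common minutes: 45 + 15 + 225 = 285.

285 minutes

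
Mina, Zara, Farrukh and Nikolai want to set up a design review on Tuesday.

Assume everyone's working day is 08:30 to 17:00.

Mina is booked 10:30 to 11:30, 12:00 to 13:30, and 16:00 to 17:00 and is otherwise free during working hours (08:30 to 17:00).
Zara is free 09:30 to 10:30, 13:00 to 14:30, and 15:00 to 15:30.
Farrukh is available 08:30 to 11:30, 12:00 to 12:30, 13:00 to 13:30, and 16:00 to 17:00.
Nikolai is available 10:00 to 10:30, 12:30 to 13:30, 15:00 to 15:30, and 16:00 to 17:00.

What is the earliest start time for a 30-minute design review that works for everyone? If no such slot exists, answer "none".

Mina free within 08:30–17:00: 08:30–10:30, 11:30–12:00, 13:30–16:00.
Mina ∩ Zara: 09:30–10:30, 13:30–14:30, 15:00–15:30.
Mina ∩ Zara ∩ Farrukh: 09:30–10:30.
Mina ∩ Zara ∩ Farrukh ∩ Nikolai: 10:00–10:30.
Windows ≥ 30 min: 10:00–10:30.
Earliest such window starts at 10:00.

10:00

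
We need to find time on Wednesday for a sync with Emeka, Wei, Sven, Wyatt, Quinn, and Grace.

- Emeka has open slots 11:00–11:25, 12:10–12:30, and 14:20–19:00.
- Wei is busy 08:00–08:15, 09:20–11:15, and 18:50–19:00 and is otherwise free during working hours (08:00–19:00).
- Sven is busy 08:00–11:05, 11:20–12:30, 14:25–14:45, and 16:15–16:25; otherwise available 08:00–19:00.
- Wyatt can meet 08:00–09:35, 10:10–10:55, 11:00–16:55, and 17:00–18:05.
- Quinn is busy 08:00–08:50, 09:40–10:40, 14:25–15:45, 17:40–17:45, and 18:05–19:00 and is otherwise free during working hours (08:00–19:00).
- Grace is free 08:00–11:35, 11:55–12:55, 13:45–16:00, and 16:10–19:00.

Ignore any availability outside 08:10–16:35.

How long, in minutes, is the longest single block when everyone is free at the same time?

15 minutes

Wei free within 08:00–19:00: 08:15–09:20, 11:15–18:50.
Sven free within 08:00–19:00: 11:05–11:20, 12:30–14:25, 14:45–16:15, 16:25–19:00.
Quinn free within 08:00–19:00: 08:50–09:40, 10:40–14:25, 15:45–17:40, 17:45–18:05.
Emeka ∩ Wei: 11:15–11:25, 12:10–12:30, 14:20–18:50.
Emeka ∩ Wei ∩ Sven: 11:15–11:20, 14:20–14:25, 14:45–16:15, 16:25–18:50.
Emeka ∩ Wei ∩ Sven ∩ Wyatt: 11:15–11:20, 14:20–14:25, 14:45–16:15, 16:25–16:55, 17:00–18:05.
Emeka ∩ Wei ∩ Sven ∩ Wyatt ∩ Quinn: 11:15–11:20, 14:20–14:25, 15:45–16:15, 16:25–16:55, 17:00–17:40, 17:45–18:05.
Emeka ∩ Wei ∩ Sven ∩ Wyatt ∩ Quinn ∩ Grace: 11:15–11:20, 14:20–14:25, 15:45–16:00, 16:10–16:15, 16:25–16:55, 17:00–17:40, 17:45–18:05.
Restricted to 08:10–16:35: 11:15–11:20, 14:20–14:25, 15:45–16:00, 16:10–16:15, 16:25–16:35.
Common window lengths: 5, 5, 15, 5, 10 min; longest is 15.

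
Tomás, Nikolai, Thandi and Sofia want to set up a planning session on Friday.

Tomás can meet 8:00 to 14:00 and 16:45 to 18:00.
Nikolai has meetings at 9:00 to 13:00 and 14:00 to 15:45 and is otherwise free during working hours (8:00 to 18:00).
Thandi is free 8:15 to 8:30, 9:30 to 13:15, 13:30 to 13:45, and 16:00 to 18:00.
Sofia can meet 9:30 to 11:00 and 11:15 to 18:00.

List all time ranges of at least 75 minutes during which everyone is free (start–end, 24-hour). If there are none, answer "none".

16:45–18:00

Nikolai free within 08:00–18:00: 08:00–09:00, 13:00–14:00, 15:45–18:00.
Tomás ∩ Nikolai: 08:00–09:00, 13:00–14:00, 16:45–18:00.
Tomás ∩ Nikolai ∩ Thandi: 08:15–08:30, 13:00–13:15, 13:30–13:45, 16:45–18:00.
Tomás ∩ Nikolai ∩ Thandi ∩ Sofia: 13:00–13:15, 13:30–13:45, 16:45–18:00.
Windows ≥ 75 min: 16:45–18:00.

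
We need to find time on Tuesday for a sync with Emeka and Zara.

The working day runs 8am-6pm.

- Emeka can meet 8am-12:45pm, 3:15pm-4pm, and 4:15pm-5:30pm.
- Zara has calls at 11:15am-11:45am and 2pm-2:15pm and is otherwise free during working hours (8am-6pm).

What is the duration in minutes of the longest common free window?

Zara free within 08:00–18:00: 08:00–11:15, 11:45–14:00, 14:15–18:00.
Emeka ∩ Zara: 08:00–11:15, 11:45–12:45, 15:15–16:00, 16:15–17:30.
Common window lengths: 195, 60, 45, 75 min; longest is 195.

195 minutes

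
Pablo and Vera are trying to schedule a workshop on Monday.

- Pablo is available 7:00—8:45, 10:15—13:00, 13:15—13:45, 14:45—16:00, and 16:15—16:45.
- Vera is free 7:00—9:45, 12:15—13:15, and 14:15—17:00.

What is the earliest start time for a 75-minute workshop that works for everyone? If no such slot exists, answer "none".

07:00

Pablo ∩ Vera: 07:00–08:45, 12:15–13:00, 14:45–16:00, 16:15–16:45.
Windows ≥ 75 min: 07:00–08:45, 14:45–16:00.
Earliest such window starts at 07:00.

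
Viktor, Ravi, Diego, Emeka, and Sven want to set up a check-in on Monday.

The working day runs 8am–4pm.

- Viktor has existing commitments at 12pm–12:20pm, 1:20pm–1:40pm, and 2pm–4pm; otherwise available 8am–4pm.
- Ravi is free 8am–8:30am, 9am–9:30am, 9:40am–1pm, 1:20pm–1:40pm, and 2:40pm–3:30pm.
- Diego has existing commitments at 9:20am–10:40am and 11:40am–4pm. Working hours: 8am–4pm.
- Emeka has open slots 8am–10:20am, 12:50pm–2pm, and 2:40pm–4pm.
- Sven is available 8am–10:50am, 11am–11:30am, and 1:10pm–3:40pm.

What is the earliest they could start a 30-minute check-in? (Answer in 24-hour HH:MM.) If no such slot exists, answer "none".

Viktor free within 08:00–16:00: 08:00–12:00, 12:20–13:20, 13:40–14:00.
Diego free within 08:00–16:00: 08:00–09:20, 10:40–11:40.
Viktor ∩ Ravi: 08:00–08:30, 09:00–09:30, 09:40–12:00, 12:20–13:00.
Viktor ∩ Ravi ∩ Diego: 08:00–08:30, 09:00–09:20, 10:40–11:40.
Viktor ∩ Ravi ∩ Diego ∩ Emeka: 08:00–08:30, 09:00–09:20.
Viktor ∩ Ravi ∩ Diego ∩ Emeka ∩ Sven: 08:00–08:30, 09:00–09:20.
Windows ≥ 30 min: 08:00–08:30.
Earliest such window starts at 08:00.

08:00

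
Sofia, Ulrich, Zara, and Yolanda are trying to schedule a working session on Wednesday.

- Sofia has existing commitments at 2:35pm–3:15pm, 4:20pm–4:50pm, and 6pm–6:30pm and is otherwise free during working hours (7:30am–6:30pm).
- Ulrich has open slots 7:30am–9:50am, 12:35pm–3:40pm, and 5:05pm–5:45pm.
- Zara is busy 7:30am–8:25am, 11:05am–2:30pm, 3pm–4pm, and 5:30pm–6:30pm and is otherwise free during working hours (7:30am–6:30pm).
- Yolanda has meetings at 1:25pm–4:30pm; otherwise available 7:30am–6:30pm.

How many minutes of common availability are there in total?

110 minutes

Sofia free within 07:30–18:30: 07:30–14:35, 15:15–16:20, 16:50–18:00.
Zara free within 07:30–18:30: 08:25–11:05, 14:30–15:00, 16:00–17:30.
Yolanda free within 07:30–18:30: 07:30–13:25, 16:30–18:30.
Sofia ∩ Ulrich: 07:30–09:50, 12:35–14:35, 15:15–15:40, 17:05–17:45.
Sofia ∩ Ulrich ∩ Zara: 08:25–09:50, 14:30–14:35, 17:05–17:30.
Sofia ∩ Ulrich ∩ Zara ∩ Yolanda: 08:25–09:50, 17:05–17:30.
Total common minutes: 85 + 25 = 110.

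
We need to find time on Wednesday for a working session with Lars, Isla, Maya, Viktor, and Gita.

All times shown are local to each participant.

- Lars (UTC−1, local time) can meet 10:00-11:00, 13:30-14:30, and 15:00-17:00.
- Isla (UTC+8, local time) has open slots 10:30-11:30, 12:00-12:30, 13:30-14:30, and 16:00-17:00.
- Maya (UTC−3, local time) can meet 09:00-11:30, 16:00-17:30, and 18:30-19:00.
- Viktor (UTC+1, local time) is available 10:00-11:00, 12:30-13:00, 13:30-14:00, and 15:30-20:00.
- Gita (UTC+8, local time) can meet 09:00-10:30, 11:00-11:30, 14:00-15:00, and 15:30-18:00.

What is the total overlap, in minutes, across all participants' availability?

0 minutes

Lars → UTC: 11:00–12:00, 14:30–15:30, 16:00–18:00.
Isla → UTC: 02:30–03:30, 04:00–04:30, 05:30–06:30, 08:00–09:00.
Maya → UTC: 12:00–14:30, 19:00–20:30, 21:30–22:00.
Viktor → UTC: 09:00–10:00, 11:30–12:00, 12:30–13:00, 14:30–19:00.
Gita → UTC: 01:00–02:30, 03:00–03:30, 06:00–07:00, 07:30–10:00.
Lars ∩ Isla: (none).
Lars ∩ Isla ∩ Maya: (none).
Lars ∩ Isla ∩ Maya ∩ Viktor: (none).
Lars ∩ Isla ∩ Maya ∩ Viktor ∩ Gita: (none).
Total common minutes: 0.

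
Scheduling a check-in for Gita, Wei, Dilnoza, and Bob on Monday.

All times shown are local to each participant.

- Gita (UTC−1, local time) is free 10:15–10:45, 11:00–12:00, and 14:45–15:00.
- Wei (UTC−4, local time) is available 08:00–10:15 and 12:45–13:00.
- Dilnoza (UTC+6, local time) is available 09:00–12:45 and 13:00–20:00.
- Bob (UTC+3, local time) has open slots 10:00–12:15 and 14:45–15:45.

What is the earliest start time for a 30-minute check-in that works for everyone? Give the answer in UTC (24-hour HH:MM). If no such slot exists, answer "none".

12:00

Gita → UTC: 11:15–11:45, 12:00–13:00, 15:45–16:00.
Wei → UTC: 12:00–14:15, 16:45–17:00.
Dilnoza → UTC: 03:00–06:45, 07:00–14:00.
Bob → UTC: 07:00–09:15, 11:45–12:45.
Gita ∩ Wei: 12:00–13:00.
Gita ∩ Wei ∩ Dilnoza: 12:00–13:00.
Gita ∩ Wei ∩ Dilnoza ∩ Bob: 12:00–12:45.
Windows ≥ 30 min: 12:00–12:45.
Earliest such window starts at 12:00.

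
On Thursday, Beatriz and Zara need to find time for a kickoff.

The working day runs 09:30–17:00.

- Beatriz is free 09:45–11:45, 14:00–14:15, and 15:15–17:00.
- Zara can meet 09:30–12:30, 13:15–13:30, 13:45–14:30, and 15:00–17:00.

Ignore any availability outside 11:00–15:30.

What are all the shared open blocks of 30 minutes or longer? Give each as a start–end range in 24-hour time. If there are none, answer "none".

11:00–11:45

Beatriz ∩ Zara: 09:45–11:45, 14:00–14:15, 15:15–17:00.
Restricted to 11:00–15:30: 11:00–11:45, 14:00–14:15, 15:15–15:30.
Windows ≥ 30 min: 11:00–11:45.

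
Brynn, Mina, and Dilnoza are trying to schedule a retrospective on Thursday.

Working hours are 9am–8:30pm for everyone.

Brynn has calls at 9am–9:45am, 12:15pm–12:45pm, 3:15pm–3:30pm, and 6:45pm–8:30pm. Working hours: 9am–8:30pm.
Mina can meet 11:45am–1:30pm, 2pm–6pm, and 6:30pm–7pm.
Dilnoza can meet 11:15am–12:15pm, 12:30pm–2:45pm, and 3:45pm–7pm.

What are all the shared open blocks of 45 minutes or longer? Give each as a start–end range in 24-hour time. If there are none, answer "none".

Brynn free within 09:00–20:30: 09:45–12:15, 12:45–15:15, 15:30–18:45.
Brynn ∩ Mina: 11:45–12:15, 12:45–13:30, 14:00–15:15, 15:30–18:00, 18:30–18:45.
Brynn ∩ Mina ∩ Dilnoza: 11:45–12:15, 12:45–13:30, 14:00–14:45, 15:45–18:00, 18:30–18:45.
Windows ≥ 45 min: 12:45–13:30, 14:00–14:45, 15:45–18:00.

12:45–13:30, 14:00–14:45, 15:45–18:00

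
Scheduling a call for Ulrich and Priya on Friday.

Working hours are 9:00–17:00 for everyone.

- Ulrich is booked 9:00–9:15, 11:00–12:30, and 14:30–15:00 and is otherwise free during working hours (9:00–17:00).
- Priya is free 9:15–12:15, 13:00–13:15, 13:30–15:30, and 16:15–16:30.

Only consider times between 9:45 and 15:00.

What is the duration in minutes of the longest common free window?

75 minutes

Ulrich free within 09:00–17:00: 09:15–11:00, 12:30–14:30, 15:00–17:00.
Ulrich ∩ Priya: 09:15–11:00, 13:00–13:15, 13:30–14:30, 15:00–15:30, 16:15–16:30.
Restricted to 09:45–15:00: 09:45–11:00, 13:00–13:15, 13:30–14:30.
Common window lengths: 75, 15, 60 min; longest is 75.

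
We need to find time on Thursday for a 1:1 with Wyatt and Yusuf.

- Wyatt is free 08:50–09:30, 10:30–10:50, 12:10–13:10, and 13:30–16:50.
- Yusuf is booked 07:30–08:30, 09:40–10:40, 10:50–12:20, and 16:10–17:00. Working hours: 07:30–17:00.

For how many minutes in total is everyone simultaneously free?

Yusuf free within 07:30–17:00: 08:30–09:40, 10:40–10:50, 12:20–16:10.
Wyatt ∩ Yusuf: 08:50–09:30, 10:40–10:50, 12:20–13:10, 13:30–16:10.
Total common minutes: 40 + 10 + 50 + 160 = 260.

260 minutes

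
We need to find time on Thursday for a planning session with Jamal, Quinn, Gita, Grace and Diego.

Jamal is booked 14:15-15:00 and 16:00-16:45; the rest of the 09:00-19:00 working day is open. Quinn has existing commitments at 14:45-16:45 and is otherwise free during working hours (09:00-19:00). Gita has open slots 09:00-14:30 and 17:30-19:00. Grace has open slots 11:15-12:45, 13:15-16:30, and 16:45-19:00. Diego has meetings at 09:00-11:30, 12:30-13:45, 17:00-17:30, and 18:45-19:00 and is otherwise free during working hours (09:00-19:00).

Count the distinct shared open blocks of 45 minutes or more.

Jamal free within 09:00–19:00: 09:00–14:15, 15:00–16:00, 16:45–19:00.
Quinn free within 09:00–19:00: 09:00–14:45, 16:45–19:00.
Diego free within 09:00–19:00: 11:30–12:30, 13:45–17:00, 17:30–18:45.
Jamal ∩ Quinn: 09:00–14:15, 16:45–19:00.
Jamal ∩ Quinn ∩ Gita: 09:00–14:15, 17:30–19:00.
Jamal ∩ Quinn ∩ Gita ∩ Grace: 11:15–12:45, 13:15–14:15, 17:30–19:00.
Jamal ∩ Quinn ∩ Gita ∩ Grace ∩ Diego: 11:30–12:30, 13:45–14:15, 17:30–18:45.
Windows ≥ 45 min: 11:30–12:30, 17:30–18:45.
That's 2 windows.

2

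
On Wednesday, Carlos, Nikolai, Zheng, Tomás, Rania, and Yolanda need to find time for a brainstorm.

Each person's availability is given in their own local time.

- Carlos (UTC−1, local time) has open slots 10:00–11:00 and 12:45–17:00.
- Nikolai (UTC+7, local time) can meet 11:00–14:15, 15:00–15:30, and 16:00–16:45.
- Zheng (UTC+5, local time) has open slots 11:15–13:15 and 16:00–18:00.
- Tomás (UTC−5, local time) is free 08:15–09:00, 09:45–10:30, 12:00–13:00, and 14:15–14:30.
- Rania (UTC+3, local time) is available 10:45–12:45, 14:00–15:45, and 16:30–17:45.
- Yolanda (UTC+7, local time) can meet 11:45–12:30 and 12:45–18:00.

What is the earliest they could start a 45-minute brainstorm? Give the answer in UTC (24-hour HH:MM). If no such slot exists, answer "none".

Carlos → UTC: 11:00–12:00, 13:45–18:00.
Nikolai → UTC: 04:00–07:15, 08:00–08:30, 09:00–09:45.
Zheng → UTC: 06:15–08:15, 11:00–13:00.
Tomás → UTC: 13:15–14:00, 14:45–15:30, 17:00–18:00, 19:15–19:30.
Rania → UTC: 07:45–09:45, 11:00–12:45, 13:30–14:45.
Yolanda → UTC: 04:45–05:30, 05:45–11:00.
Carlos ∩ Nikolai: (none).
Carlos ∩ Nikolai ∩ Zheng: (none).
Carlos ∩ Nikolai ∩ Zheng ∩ Tomás: (none).
Carlos ∩ Nikolai ∩ Zheng ∩ Tomás ∩ Rania: (none).
Carlos ∩ Nikolai ∩ Zheng ∩ Tomás ∩ Rania ∩ Yolanda: (none).
Windows ≥ 45 min: (none).

none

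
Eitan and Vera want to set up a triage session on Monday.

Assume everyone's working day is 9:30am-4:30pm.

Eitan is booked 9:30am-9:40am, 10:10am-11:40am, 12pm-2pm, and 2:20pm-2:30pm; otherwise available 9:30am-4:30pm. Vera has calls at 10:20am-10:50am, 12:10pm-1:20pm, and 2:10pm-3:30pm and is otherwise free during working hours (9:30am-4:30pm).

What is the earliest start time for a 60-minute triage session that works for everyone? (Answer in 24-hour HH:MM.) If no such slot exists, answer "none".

Eitan free within 09:30–16:30: 09:40–10:10, 11:40–12:00, 14:00–14:20, 14:30–16:30.
Vera free within 09:30–16:30: 09:30–10:20, 10:50–12:10, 13:20–14:10, 15:30–16:30.
Eitan ∩ Vera: 09:40–10:10, 11:40–12:00, 14:00–14:10, 15:30–16:30.
Windows ≥ 60 min: 15:30–16:30.
Earliest such window starts at 15:30.

15:30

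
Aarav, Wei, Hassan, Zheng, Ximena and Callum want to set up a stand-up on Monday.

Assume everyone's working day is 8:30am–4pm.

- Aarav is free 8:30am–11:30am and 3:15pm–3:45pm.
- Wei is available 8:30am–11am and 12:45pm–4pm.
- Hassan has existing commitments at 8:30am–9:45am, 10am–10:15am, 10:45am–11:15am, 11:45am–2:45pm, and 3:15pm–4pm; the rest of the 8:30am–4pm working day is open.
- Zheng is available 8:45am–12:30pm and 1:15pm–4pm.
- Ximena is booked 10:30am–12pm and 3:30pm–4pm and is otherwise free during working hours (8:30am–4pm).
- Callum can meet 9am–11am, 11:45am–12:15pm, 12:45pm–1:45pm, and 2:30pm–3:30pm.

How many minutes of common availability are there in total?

Hassan free within 08:30–16:00: 09:45–10:00, 10:15–10:45, 11:15–11:45, 14:45–15:15.
Ximena free within 08:30–16:00: 08:30–10:30, 12:00–15:30.
Aarav ∩ Wei: 08:30–11:00, 15:15–15:45.
Aarav ∩ Wei ∩ Hassan: 09:45–10:00, 10:15–10:45.
Aarav ∩ Wei ∩ Hassan ∩ Zheng: 09:45–10:00, 10:15–10:45.
Aarav ∩ Wei ∩ Hassan ∩ Zheng ∩ Ximena: 09:45–10:00, 10:15–10:30.
Aarav ∩ Wei ∩ Hassan ∩ Zheng ∩ Ximena ∩ Callum: 09:45–10:00, 10:15–10:30.
Total common minutes: 15 + 15 = 30.

30 minutes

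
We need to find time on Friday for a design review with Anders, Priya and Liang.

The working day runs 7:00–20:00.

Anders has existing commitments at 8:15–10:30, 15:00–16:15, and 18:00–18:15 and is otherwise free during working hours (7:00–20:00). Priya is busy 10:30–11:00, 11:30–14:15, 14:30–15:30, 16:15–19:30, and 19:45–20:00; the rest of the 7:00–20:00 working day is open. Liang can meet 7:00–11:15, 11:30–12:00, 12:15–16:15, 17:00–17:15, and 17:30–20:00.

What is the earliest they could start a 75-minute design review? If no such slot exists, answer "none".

Anders free within 07:00–20:00: 07:00–08:15, 10:30–15:00, 16:15–18:00, 18:15–20:00.
Priya free within 07:00–20:00: 07:00–10:30, 11:00–11:30, 14:15–14:30, 15:30–16:15, 19:30–19:45.
Anders ∩ Priya: 07:00–08:15, 11:00–11:30, 14:15–14:30, 19:30–19:45.
Anders ∩ Priya ∩ Liang: 07:00–08:15, 11:00–11:15, 14:15–14:30, 19:30–19:45.
Windows ≥ 75 min: 07:00–08:15.
Earliest such window starts at 07:00.

07:00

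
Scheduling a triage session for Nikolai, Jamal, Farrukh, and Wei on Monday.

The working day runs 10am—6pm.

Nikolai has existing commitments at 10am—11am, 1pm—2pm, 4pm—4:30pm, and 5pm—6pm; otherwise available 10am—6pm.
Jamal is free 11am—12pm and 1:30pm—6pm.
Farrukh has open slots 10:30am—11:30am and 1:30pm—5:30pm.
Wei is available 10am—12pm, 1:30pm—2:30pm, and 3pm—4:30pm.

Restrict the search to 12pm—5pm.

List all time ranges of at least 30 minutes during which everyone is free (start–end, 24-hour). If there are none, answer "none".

14:00–14:30, 15:00–16:00

Nikolai free within 10:00–18:00: 11:00–13:00, 14:00–16:00, 16:30–17:00.
Nikolai ∩ Jamal: 11:00–12:00, 14:00–16:00, 16:30–17:00.
Nikolai ∩ Jamal ∩ Farrukh: 11:00–11:30, 14:00–16:00, 16:30–17:00.
Nikolai ∩ Jamal ∩ Farrukh ∩ Wei: 11:00–11:30, 14:00–14:30, 15:00–16:00.
Restricted to 12:00–17:00: 14:00–14:30, 15:00–16:00.
Windows ≥ 30 min: 14:00–14:30, 15:00–16:00.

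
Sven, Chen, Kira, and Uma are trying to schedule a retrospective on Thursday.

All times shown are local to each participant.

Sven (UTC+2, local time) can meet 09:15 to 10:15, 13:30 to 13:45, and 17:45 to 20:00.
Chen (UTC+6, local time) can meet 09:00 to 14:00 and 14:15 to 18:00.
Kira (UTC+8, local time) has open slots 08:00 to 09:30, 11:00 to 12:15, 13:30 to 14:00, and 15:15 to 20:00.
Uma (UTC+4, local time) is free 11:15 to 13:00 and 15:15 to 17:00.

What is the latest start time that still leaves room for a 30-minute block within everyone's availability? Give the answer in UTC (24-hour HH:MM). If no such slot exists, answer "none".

Sven → UTC: 07:15–08:15, 11:30–11:45, 15:45–18:00.
Chen → UTC: 03:00–08:00, 08:15–12:00.
Kira → UTC: 00:00–01:30, 03:00–04:15, 05:30–06:00, 07:15–12:00.
Uma → UTC: 07:15–09:00, 11:15–13:00.
Sven ∩ Chen: 07:15–08:00, 11:30–11:45.
Sven ∩ Chen ∩ Kira: 07:15–08:00, 11:30–11:45.
Sven ∩ Chen ∩ Kira ∩ Uma: 07:15–08:00, 11:30–11:45.
Windows ≥ 30 min: 07:15–08:00.
Latest start in the last window 07:15–08:00 is 08:00 − 30 min = 07:30.

07:30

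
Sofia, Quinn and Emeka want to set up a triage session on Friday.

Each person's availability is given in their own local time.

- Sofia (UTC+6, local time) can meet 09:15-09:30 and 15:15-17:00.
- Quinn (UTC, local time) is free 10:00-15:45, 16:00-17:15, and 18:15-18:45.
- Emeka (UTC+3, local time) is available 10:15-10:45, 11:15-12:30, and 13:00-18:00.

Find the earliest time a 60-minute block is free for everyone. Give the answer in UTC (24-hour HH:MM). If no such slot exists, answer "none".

Sofia → UTC: 03:15–03:30, 09:15–11:00.
Quinn → UTC: 10:00–15:45, 16:00–17:15, 18:15–18:45.
Emeka → UTC: 07:15–07:45, 08:15–09:30, 10:00–15:00.
Sofia ∩ Quinn: 10:00–11:00.
Sofia ∩ Quinn ∩ Emeka: 10:00–11:00.
Windows ≥ 60 min: 10:00–11:00.
Earliest such window starts at 10:00.

10:00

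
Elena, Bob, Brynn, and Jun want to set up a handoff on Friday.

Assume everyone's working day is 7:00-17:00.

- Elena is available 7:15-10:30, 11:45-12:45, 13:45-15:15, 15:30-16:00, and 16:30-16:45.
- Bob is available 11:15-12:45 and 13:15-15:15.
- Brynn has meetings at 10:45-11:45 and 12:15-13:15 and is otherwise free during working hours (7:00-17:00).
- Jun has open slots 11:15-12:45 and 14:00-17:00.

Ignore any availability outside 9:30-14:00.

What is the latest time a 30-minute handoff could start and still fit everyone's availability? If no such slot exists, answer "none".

11:45

Brynn free within 07:00–17:00: 07:00–10:45, 11:45–12:15, 13:15–17:00.
Elena ∩ Bob: 11:45–12:45, 13:45–15:15.
Elena ∩ Bob ∩ Brynn: 11:45–12:15, 13:45–15:15.
Elena ∩ Bob ∩ Brynn ∩ Jun: 11:45–12:15, 14:00–15:15.
Restricted to 09:30–14:00: 11:45–12:15.
Windows ≥ 30 min: 11:45–12:15.
Latest start in the last window 11:45–12:15 is 12:15 − 30 min = 11:45.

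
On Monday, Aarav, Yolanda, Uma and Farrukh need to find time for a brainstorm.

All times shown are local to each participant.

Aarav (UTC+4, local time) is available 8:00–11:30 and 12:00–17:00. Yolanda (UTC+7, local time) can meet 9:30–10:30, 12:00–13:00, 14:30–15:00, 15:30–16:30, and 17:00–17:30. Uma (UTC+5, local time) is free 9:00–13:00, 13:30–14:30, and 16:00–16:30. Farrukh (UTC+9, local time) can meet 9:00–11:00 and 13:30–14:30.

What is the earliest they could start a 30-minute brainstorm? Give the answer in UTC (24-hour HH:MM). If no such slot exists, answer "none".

Aarav → UTC: 04:00–07:30, 08:00–13:00.
Yolanda → UTC: 02:30–03:30, 05:00–06:00, 07:30–08:00, 08:30–09:30, 10:00–10:30.
Uma → UTC: 04:00–08:00, 08:30–09:30, 11:00–11:30.
Farrukh → UTC: 00:00–02:00, 04:30–05:30.
Aarav ∩ Yolanda: 05:00–06:00, 08:30–09:30, 10:00–10:30.
Aarav ∩ Yolanda ∩ Uma: 05:00–06:00, 08:30–09:30.
Aarav ∩ Yolanda ∩ Uma ∩ Farrukh: 05:00–05:30.
Windows ≥ 30 min: 05:00–05:30.
Earliest such window starts at 05:00.

05:00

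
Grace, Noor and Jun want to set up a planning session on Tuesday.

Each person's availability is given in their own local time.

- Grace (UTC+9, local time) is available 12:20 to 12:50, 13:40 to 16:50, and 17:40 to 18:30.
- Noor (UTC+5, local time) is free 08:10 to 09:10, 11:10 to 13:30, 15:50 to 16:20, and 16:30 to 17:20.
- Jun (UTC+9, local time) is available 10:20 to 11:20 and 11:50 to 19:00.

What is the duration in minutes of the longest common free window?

Grace → UTC: 03:20–03:50, 04:40–07:50, 08:40–09:30.
Noor → UTC: 03:10–04:10, 06:10–08:30, 10:50–11:20, 11:30–12:20.
Jun → UTC: 01:20–02:20, 02:50–10:00.
Grace ∩ Noor: 03:20–03:50, 06:10–07:50.
Grace ∩ Noor ∩ Jun: 03:20–03:50, 06:10–07:50.
Common window lengths: 30, 100 min; longest is 100.

100 minutes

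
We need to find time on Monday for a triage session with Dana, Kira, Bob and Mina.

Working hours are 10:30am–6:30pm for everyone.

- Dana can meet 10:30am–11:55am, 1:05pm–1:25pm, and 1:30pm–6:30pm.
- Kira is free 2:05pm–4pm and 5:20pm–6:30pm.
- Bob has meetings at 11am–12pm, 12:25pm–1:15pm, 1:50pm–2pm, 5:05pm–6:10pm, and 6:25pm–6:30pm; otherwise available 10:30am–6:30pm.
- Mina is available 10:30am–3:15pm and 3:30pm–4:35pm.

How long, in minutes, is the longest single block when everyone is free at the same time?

70 minutes

Bob free within 10:30–18:30: 10:30–11:00, 12:00–12:25, 13:15–13:50, 14:00–17:05, 18:10–18:25.
Dana ∩ Kira: 14:05–16:00, 17:20–18:30.
Dana ∩ Kira ∩ Bob: 14:05–16:00, 18:10–18:25.
Dana ∩ Kira ∩ Bob ∩ Mina: 14:05–15:15, 15:30–16:00.
Common window lengths: 70, 30 min; longest is 70.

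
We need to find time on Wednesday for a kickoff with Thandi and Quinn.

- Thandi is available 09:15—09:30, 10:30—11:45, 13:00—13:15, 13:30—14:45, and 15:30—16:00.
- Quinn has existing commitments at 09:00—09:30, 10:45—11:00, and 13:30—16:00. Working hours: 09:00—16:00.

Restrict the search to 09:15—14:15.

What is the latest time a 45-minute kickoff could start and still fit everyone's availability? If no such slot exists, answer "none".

Quinn free within 09:00–16:00: 09:30–10:45, 11:00–13:30.
Thandi ∩ Quinn: 10:30–10:45, 11:00–11:45, 13:00–13:15.
Restricted to 09:15–14:15: 10:30–10:45, 11:00–11:45, 13:00–13:15.
Windows ≥ 45 min: 11:00–11:45.
Latest start in the last window 11:00–11:45 is 11:45 − 45 min = 11:00.

11:00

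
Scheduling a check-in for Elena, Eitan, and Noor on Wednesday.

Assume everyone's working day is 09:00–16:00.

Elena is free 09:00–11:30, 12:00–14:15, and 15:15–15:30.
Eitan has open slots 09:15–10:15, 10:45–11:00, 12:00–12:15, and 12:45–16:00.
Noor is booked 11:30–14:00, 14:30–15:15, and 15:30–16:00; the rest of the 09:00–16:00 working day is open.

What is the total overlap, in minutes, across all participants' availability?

105 minutes

Noor free within 09:00–16:00: 09:00–11:30, 14:00–14:30, 15:15–15:30.
Elena ∩ Eitan: 09:15–10:15, 10:45–11:00, 12:00–12:15, 12:45–14:15, 15:15–15:30.
Elena ∩ Eitan ∩ Noor: 09:15–10:15, 10:45–11:00, 14:00–14:15, 15:15–15:30.
Total common minutes: 60 + 15 + 15 + 15 = 105.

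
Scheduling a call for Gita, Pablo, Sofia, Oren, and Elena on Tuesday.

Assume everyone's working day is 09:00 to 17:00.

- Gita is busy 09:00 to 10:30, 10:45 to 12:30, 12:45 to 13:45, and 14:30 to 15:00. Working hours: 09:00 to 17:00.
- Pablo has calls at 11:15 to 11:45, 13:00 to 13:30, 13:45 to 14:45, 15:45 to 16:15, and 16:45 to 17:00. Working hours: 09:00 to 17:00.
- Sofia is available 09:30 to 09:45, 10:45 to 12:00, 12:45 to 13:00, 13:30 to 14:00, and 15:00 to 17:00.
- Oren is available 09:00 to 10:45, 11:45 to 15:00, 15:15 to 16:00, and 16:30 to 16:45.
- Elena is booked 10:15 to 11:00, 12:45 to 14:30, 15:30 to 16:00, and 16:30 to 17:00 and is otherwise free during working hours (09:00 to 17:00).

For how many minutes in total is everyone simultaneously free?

Gita free within 09:00–17:00: 10:30–10:45, 12:30–12:45, 13:45–14:30, 15:00–17:00.
Pablo free within 09:00–17:00: 09:00–11:15, 11:45–13:00, 13:30–13:45, 14:45–15:45, 16:15–16:45.
Elena free within 09:00–17:00: 09:00–10:15, 11:00–12:45, 14:30–15:30, 16:00–16:30.
Gita ∩ Pablo: 10:30–10:45, 12:30–12:45, 15:00–15:45, 16:15–16:45.
Gita ∩ Pablo ∩ Sofia: 15:00–15:45, 16:15–16:45.
Gita ∩ Pablo ∩ Sofia ∩ Oren: 15:15–15:45, 16:30–16:45.
Gita ∩ Pablo ∩ Sofia ∩ Oren ∩ Elena: 15:15–15:30.
Total common minutes: 15.

15 minutes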